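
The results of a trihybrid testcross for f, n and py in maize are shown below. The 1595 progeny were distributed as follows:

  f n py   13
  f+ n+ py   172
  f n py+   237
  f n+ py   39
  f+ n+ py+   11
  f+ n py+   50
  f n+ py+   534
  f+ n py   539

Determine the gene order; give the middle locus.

f

The two most frequent reciprocal classes, f+ n py and f n+ py+, are the parental types, so the F1 was f+ n py / f n+ py+.
The two rarest classes, f n py and f+ n+ py+, are the double crossovers. Comparing them with the parentals, only the f allele has switched, so f is the middle locus and the order is n – f – py.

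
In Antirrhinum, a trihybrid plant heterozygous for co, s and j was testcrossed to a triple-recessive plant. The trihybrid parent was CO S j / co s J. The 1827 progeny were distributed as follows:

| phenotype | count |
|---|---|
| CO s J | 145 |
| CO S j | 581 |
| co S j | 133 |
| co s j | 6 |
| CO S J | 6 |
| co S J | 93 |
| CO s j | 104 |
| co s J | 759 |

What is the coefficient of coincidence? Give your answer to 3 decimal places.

The two rarest classes, CO S J and co s j, are the double crossovers. Comparing them with the parentals, only the j allele has switched, so j is the middle locus and the order is co – j – s.
co–j: (278 + 12)/1827 = 0.1587; j–s: (197 + 12)/1827 = 0.1144.
Expected DCO frequency = 0.1587 × 0.1144 ≈ 0.01816; observed = 12/1827 ≈ 0.00657.
Coefficient of coincidence = 0.00657/0.01816 ≈ 0.362.

0.362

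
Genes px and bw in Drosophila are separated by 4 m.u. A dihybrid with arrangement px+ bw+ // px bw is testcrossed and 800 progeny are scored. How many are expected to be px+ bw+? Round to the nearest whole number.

A map distance of 4 m.u. corresponds to a recombination frequency of 0.040.
The F1 is px+ bw+ / px bw, so px+ bw+ is a parental gamete class with expected frequency (1 − r)/2 = 0.960/2 = 0.4800.
Expected number = 0.4800 × 800 = 384.00 ≈ 384.

384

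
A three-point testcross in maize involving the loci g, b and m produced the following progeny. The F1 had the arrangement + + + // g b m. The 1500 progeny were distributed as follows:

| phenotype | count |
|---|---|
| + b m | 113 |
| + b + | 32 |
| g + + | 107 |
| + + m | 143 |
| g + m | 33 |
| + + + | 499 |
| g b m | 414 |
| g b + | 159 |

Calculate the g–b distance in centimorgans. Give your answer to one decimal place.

19.0 centimorgans

The two rarest classes, + b + and g + m, are the double crossovers. Comparing them with the parentals, only the b allele has switched, so b is the middle locus and the order is m – b – g.
Crossovers in the b–g interval produce the single-crossover classes g + + and + b m (107 + 113 = 220) plus the double crossovers (65).
RF(b–g) = (220 + 65) / 1500 = 285/1500 = 0.1900 → 19.0 centimorgans.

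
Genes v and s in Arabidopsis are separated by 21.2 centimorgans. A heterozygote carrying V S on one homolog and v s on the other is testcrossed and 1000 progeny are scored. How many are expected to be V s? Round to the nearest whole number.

106

A map distance of 21.2 centimorgans corresponds to a recombination frequency of 0.212.
The F1 is V S / v s, so V s is a recombinant gamete class with expected frequency r/2 = 0.212/2 = 0.1060.
Expected number = 0.1060 × 1000 = 106.00 ≈ 106.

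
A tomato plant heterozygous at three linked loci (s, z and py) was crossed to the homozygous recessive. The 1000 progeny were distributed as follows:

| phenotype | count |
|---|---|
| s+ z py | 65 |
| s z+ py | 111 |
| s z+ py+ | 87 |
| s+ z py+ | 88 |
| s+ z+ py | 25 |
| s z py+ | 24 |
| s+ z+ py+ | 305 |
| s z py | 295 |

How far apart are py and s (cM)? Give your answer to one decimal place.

The two most frequent reciprocal classes, s+ z+ py+ and s z py, are the parental types, so the F1 was s+ z+ py+ / s z py.
The two rarest classes, s+ z+ py and s z py+, are the double crossovers. Comparing them with the parentals, only the py allele has switched, so py is the middle locus and the order is z – py – s.
Crossovers in the py–s interval produce the single-crossover classes s z+ py+ and s+ z py (87 + 65 = 152) plus the double crossovers (49).
RF(py–s) = (152 + 49) / 1000 = 201/1000 = 0.2010 → 20.1 cM.

20.1 cM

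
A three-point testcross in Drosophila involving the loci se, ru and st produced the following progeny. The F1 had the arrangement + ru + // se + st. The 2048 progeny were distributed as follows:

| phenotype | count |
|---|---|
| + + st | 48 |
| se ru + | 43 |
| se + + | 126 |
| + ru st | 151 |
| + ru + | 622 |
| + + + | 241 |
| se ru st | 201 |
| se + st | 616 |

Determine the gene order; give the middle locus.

The two rarest classes, se ru + and + + st, are the double crossovers. Comparing them with the parentals, only the se allele has switched, so se is the middle locus and the order is st – se – ru.

se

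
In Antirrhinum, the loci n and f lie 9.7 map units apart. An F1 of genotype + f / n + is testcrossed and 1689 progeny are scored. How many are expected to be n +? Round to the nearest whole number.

763

A map distance of 9.7 map units corresponds to a recombination frequency of 0.097.
The F1 is + f / n +, so n + is a parental gamete class with expected frequency (1 − r)/2 = 0.903/2 = 0.4515.
Expected number = 0.4515 × 1689 = 762.58 ≈ 763.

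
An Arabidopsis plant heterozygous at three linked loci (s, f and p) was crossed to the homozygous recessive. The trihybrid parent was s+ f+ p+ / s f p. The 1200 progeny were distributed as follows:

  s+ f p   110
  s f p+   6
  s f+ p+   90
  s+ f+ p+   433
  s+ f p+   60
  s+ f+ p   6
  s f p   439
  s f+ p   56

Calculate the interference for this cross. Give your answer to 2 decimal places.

0.47

The two rarest classes, s+ f+ p and s f p+, are the double crossovers. Comparing them with the parentals, only the p allele has switched, so p is the middle locus and the order is f – p – s.
f–p: (116 + 12)/1200 = 0.1067; p–s: (200 + 12)/1200 = 0.1767.
Expected DCO frequency = 0.1067 × 0.1767 ≈ 0.01885; observed = 12/1200 ≈ 0.01000.
Coefficient of coincidence = 0.01000/0.01885 ≈ 0.53; interference = 1 − 0.53 = 0.47.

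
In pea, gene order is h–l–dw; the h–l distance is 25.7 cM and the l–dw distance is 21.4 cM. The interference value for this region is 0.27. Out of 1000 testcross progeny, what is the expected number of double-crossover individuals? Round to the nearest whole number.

40

Map distances give recombination frequencies of 0.257 and 0.214 for the two intervals.
With interference 0.27 (so coincidence = 0.73), expected double-crossover frequency = 0.257 × 0.214 × 0.73 = 0.04015.
Expected number = 0.04015 × 1000 = 40.15 ≈ 40.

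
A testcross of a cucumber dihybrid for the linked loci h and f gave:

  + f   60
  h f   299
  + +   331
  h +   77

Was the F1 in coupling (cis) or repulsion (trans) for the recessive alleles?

The two most frequent classes are + + (331) and h f (299); these are the parental (non-recombinant) types.
So the F1 carried + + on one chromosome and h f on the other — the recessive alleles are on the same chromosome (cis / coupling).

cis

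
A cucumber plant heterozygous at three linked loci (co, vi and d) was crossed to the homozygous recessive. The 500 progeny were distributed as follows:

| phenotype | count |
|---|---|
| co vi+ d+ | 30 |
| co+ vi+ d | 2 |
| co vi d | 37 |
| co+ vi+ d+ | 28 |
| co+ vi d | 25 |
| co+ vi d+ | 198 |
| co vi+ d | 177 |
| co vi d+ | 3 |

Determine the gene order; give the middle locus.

The two most frequent reciprocal classes, co+ vi d+ and co vi+ d, are the parental types, so the F1 was co+ vi d+ / co vi+ d.
The two rarest classes, co vi d+ and co+ vi+ d, are the double crossovers. Comparing them with the parentals, only the co allele has switched, so co is the middle locus and the order is d – co – vi.

co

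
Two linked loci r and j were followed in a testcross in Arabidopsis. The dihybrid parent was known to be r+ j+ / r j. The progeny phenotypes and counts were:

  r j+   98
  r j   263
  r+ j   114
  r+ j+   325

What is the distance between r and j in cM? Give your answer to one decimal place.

26.5 cM

The recombinant classes are r+ j and r j+: 114 + 98 = 212.
Recombination frequency = 212/800 = 0.2650 ≈ 26.5%, i.e. 26.5 cM.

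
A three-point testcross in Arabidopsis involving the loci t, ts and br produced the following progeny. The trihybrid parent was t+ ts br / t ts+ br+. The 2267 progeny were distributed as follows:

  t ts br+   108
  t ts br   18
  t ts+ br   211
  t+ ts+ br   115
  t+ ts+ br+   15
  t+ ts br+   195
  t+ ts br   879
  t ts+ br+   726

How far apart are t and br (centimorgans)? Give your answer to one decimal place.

19.4 centimorgans

The two rarest classes, t ts br and t+ ts+ br+, are the double crossovers. Comparing them with the parentals, only the t allele has switched, so t is the middle locus and the order is br – t – ts.
Crossovers in the br–t interval produce the single-crossover classes t+ ts br+ and t ts+ br (195 + 211 = 406) plus the double crossovers (33).
RF(br–t) = (406 + 33) / 2267 = 439/2267 = 0.1936 → 19.4 centimorgans.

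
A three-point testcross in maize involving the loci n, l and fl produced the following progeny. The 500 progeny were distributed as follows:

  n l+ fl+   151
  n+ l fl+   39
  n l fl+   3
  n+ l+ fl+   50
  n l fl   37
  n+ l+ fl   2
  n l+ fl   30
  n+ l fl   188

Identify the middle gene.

l

The two most frequent reciprocal classes, n l+ fl+ and n+ l fl, are the parental types, so the F1 was n l+ fl+ / n+ l fl.
The two rarest classes, n l fl+ and n+ l+ fl, are the double crossovers. Comparing them with the parentals, only the l allele has switched, so l is the middle locus and the order is fl – l – n.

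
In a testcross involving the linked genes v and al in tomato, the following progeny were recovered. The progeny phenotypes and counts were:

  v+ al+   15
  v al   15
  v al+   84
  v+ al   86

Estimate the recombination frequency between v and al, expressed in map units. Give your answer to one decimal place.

15.0 map units

The two most frequent classes, v+ al (86) and v al+ (84), are the parental types, so the F1 was v+ al / v al+.
The recombinant classes are v+ al+ and v al: 15 + 15 = 30.
Recombination frequency = 30/200 = 0.1500 ≈ 15.0%, i.e. 15.0 map units.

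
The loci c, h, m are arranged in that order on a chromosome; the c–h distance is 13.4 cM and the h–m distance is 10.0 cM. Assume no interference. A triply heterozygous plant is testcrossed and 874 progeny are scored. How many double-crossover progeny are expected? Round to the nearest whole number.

12

Map distances give recombination frequencies of 0.134 and 0.100 for the two intervals.
With no interference, expected double-crossover frequency = 0.134 × 0.100 = 0.01340.
Expected number = 0.01340 × 874 = 11.71 ≈ 12.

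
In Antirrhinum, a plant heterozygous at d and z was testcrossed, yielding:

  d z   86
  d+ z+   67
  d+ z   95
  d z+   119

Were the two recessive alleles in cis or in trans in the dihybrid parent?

trans

The two most frequent classes are d+ z (95) and d z+ (119); these are the parental (non-recombinant) types.
So the F1 carried d+ z on one chromosome and d z+ on the other — the recessive alleles are on opposite chromosomes (trans / repulsion).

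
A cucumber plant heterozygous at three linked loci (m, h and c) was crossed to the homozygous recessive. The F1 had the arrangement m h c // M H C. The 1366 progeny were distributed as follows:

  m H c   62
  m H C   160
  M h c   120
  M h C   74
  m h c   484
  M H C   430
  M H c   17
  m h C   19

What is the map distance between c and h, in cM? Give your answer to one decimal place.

12.6 cM

The two rarest classes, m h C and M H c, are the double crossovers. Comparing them with the parentals, only the c allele has switched, so c is the middle locus and the order is h – c – m.
Crossovers in the h–c interval produce the single-crossover classes m H c and M h C (62 + 74 = 136) plus the double crossovers (36).
RF(h–c) = (136 + 36) / 1366 = 172/1366 = 0.1259 → 12.6 cM.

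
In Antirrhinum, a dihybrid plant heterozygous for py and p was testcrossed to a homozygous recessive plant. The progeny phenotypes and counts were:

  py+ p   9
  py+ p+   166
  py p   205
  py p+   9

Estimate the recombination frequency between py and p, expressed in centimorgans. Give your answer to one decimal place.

The two most frequent classes, py+ p+ (166) and py p (205), are the parental types, so the F1 was py+ p+ / py p.
The recombinant classes are py+ p and py p+: 9 + 9 = 18.
Recombination frequency = 18/389 = 0.0463 ≈ 4.6%, i.e. 4.6 centimorgans.

4.6 centimorgans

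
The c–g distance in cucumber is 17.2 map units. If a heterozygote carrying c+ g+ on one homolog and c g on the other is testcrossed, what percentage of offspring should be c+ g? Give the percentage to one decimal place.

8.6%

A map distance of 17.2 map units corresponds to a recombination frequency of 0.172.
The F1 is c+ g+ / c g, so c+ g is a recombinant gamete class with expected frequency r/2 = 0.172/2 = 0.0860.
That is 0.0860 = 8.6% of the progeny.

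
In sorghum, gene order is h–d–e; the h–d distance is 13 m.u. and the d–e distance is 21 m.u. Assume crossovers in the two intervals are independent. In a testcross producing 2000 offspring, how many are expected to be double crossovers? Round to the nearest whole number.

55

Map distances give recombination frequencies of 0.130 and 0.210 for the two intervals.
With no interference, expected double-crossover frequency = 0.130 × 0.210 = 0.02730.
Expected number = 0.02730 × 2000 = 54.60 ≈ 55.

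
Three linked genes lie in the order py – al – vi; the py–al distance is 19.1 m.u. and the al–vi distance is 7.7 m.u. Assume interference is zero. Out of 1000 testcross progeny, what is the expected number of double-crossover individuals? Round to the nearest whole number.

Map distances give recombination frequencies of 0.191 and 0.077 for the two intervals.
With no interference, expected double-crossover frequency = 0.191 × 0.077 = 0.01471.
Expected number = 0.01471 × 1000 = 14.71 ≈ 15.

15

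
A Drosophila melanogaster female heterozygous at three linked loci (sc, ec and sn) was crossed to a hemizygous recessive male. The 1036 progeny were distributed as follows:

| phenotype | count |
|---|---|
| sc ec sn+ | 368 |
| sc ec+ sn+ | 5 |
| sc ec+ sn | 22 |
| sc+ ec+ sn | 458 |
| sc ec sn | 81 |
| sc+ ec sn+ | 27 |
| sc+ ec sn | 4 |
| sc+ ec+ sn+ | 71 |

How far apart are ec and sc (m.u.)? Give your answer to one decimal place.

5.6 m.u.

The two most frequent reciprocal classes, sc ec sn+ and sc+ ec+ sn, are the parental types, so the F1 was sc ec sn+ / sc+ ec+ sn.
The two rarest classes, sc ec+ sn+ and sc+ ec sn, are the double crossovers. Comparing them with the parentals, only the ec allele has switched, so ec is the middle locus and the order is sn – ec – sc.
Crossovers in the ec–sc interval produce the single-crossover classes sc+ ec sn+ and sc ec+ sn (27 + 22 = 49) plus the double crossovers (9).
RF(ec–sc) = (49 + 9) / 1036 = 58/1036 = 0.0560 → 5.6 m.u.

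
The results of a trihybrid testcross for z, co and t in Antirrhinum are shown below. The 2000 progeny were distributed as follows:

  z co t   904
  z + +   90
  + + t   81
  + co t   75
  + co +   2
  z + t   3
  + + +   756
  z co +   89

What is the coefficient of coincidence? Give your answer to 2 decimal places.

The two most frequent reciprocal classes, + + + and z co t, are the parental types, so the F1 was + + + / z co t.
The two rarest classes, + co + and z + t, are the double crossovers. Comparing them with the parentals, only the co allele has switched, so co is the middle locus and the order is z – co – t.
z–co: (165 + 5)/2000 = 0.0850; co–t: (170 + 5)/2000 = 0.0875.
Expected DCO frequency = 0.0850 × 0.0875 ≈ 0.00744; observed = 5/2000 ≈ 0.00250.
Coefficient of coincidence = 0.00250/0.00744 ≈ 0.34.

0.34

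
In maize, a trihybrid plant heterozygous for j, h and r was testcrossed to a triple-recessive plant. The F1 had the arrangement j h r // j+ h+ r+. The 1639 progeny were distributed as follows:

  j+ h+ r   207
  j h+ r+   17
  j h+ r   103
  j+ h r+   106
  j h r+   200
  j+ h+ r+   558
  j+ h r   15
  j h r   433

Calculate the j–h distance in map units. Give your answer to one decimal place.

The two rarest classes, j+ h r and j h+ r+, are the double crossovers. Comparing them with the parentals, only the j allele has switched, so j is the middle locus and the order is r – j – h.
Crossovers in the j–h interval produce the single-crossover classes j h+ r and j+ h r+ (103 + 106 = 209) plus the double crossovers (32).
RF(j–h) = (209 + 32) / 1639 = 241/1639 = 0.1470 → 14.7 map units.

14.7 map units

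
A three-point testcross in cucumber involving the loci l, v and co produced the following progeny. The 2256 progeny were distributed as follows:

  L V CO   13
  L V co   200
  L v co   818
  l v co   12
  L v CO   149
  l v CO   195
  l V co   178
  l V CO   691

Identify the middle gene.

l

The two most frequent reciprocal classes, l V CO and L v co, are the parental types, so the F1 was l V CO / L v co.
The two rarest classes, L V CO and l v co, are the double crossovers. Comparing them with the parentals, only the l allele has switched, so l is the middle locus and the order is v – l – co.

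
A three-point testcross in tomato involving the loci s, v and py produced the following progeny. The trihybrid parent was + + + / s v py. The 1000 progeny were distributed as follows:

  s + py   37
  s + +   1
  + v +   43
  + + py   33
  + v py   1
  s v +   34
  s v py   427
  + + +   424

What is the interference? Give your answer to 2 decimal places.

The two rarest classes, s + + and + v py, are the double crossovers. Comparing them with the parentals, only the s allele has switched, so s is the middle locus and the order is py – s – v.
py–s: (67 + 2)/1000 = 0.0690; s–v: (80 + 2)/1000 = 0.0820.
Expected DCO frequency = 0.0690 × 0.0820 ≈ 0.00566; observed = 2/1000 ≈ 0.00200.
Coefficient of coincidence = 0.00200/0.00566 ≈ 0.35; interference = 1 − 0.35 = 0.65.

0.65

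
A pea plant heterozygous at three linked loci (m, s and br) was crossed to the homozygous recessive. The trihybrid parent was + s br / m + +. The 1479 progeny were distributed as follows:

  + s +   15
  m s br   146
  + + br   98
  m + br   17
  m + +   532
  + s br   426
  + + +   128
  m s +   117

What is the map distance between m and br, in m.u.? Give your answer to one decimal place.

20.7 m.u.

The two rarest classes, + s + and m + br, are the double crossovers. Comparing them with the parentals, only the br allele has switched, so br is the middle locus and the order is m – br – s.
Crossovers in the m–br interval produce the single-crossover classes m s br and + + + (146 + 128 = 274) plus the double crossovers (32).
RF(m–br) = (274 + 32) / 1479 = 306/1479 = 0.2069 → 20.7 m.u.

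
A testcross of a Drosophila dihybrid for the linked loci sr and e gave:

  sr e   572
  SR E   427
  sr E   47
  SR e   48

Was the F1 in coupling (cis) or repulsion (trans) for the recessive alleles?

The two most frequent classes are SR E (427) and sr e (572); these are the parental (non-recombinant) types.
So the F1 carried SR E on one chromosome and sr e on the other — the recessive alleles are on the same chromosome (cis / coupling).

cis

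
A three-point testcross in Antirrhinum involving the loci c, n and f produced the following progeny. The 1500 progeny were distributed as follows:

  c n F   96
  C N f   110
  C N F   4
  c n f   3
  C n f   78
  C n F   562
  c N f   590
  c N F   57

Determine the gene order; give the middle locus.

The two most frequent reciprocal classes, c N f and C n F, are the parental types, so the F1 was c N f / C n F.
The two rarest classes, c n f and C N F, are the double crossovers. Comparing them with the parentals, only the n allele has switched, so n is the middle locus and the order is f – n – c.

n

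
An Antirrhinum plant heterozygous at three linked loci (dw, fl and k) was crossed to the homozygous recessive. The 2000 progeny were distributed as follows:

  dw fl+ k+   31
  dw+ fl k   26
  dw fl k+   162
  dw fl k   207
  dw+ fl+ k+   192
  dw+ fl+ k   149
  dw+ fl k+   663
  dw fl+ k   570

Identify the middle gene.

The two most frequent reciprocal classes, dw+ fl k+ and dw fl+ k, are the parental types, so the F1 was dw+ fl k+ / dw fl+ k.
The two rarest classes, dw+ fl k and dw fl+ k+, are the double crossovers. Comparing them with the parentals, only the k allele has switched, so k is the middle locus and the order is fl – k – dw.

k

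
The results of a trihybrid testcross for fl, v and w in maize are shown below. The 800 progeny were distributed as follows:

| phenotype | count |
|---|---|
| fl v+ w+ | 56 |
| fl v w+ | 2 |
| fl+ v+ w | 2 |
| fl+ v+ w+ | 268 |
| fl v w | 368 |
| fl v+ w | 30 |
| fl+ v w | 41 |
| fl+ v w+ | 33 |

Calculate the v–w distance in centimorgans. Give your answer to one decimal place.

8.4 centimorgans

The two most frequent reciprocal classes, fl+ v+ w+ and fl v w, are the parental types, so the F1 was fl+ v+ w+ / fl v w.
The two rarest classes, fl+ v+ w and fl v w+, are the double crossovers. Comparing them with the parentals, only the w allele has switched, so w is the middle locus and the order is v – w – fl.
Crossovers in the v–w interval produce the single-crossover classes fl+ v w+ and fl v+ w (33 + 30 = 63) plus the double crossovers (4).
RF(v–w) = (63 + 4) / 800 = 67/800 = 0.0838 → 8.4 centimorgans.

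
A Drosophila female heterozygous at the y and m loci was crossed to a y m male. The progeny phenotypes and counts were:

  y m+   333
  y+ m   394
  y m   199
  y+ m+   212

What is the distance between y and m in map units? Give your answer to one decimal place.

36.1 map units

The two most frequent classes, y+ m (394) and y m+ (333), are the parental types, so the F1 was y+ m / y m+.
The recombinant classes are y+ m+ and y m: 212 + 199 = 411.
Recombination frequency = 411/1138 = 0.3612 ≈ 36.1%, i.e. 36.1 map units.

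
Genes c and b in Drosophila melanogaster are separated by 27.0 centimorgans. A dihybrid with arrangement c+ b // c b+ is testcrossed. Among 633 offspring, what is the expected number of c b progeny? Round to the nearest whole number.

85

A map distance of 27.0 centimorgans corresponds to a recombination frequency of 0.270.
The F1 is c+ b / c b+, so c b is a recombinant gamete class with expected frequency r/2 = 0.270/2 = 0.1350.
Expected number = 0.1350 × 633 = 85.46 ≈ 85.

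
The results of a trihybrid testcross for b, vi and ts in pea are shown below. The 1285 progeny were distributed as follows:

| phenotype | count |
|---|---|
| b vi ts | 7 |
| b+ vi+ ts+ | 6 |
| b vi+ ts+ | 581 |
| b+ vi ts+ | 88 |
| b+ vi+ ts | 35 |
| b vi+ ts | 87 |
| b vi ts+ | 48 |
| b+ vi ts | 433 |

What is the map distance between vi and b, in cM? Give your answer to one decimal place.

7.5 cM

The two most frequent reciprocal classes, b vi+ ts+ and b+ vi ts, are the parental types, so the F1 was b vi+ ts+ / b+ vi ts.
The two rarest classes, b+ vi+ ts+ and b vi ts, are the double crossovers. Comparing them with the parentals, only the b allele has switched, so b is the middle locus and the order is ts – b – vi.
Crossovers in the b–vi interval produce the single-crossover classes b vi ts+ and b+ vi+ ts (48 + 35 = 83) plus the double crossovers (13).
RF(b–vi) = (83 + 13) / 1285 = 96/1285 = 0.0747 → 7.5 cM.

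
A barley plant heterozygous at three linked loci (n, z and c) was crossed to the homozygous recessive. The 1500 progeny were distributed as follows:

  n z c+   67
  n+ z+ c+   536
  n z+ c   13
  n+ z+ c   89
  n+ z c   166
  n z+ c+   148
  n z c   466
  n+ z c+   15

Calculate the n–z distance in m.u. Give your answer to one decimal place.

The two most frequent reciprocal classes, n z c and n+ z+ c+, are the parental types, so the F1 was n z c / n+ z+ c+.
The two rarest classes, n z+ c and n+ z c+, are the double crossovers. Comparing them with the parentals, only the z allele has switched, so z is the middle locus and the order is c – z – n.
Crossovers in the z–n interval produce the single-crossover classes n+ z c and n z+ c+ (166 + 148 = 314) plus the double crossovers (28).
RF(z–n) = (314 + 28) / 1500 = 342/1500 = 0.2280 → 22.8 m.u.

22.8 m.u.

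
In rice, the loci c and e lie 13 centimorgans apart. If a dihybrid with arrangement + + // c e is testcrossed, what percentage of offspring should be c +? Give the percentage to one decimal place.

A map distance of 13 centimorgans corresponds to a recombination frequency of 0.130.
The F1 is + + / c e, so c + is a recombinant gamete class with expected frequency r/2 = 0.130/2 = 0.0650.
That is 0.0650 = 6.5% of the progeny.

6.5%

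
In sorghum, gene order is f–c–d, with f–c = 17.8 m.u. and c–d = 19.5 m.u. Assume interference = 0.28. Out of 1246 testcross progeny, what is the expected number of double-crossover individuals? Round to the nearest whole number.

31

Map distances give recombination frequencies of 0.178 and 0.195 for the two intervals.
With interference 0.28 (so coincidence = 0.72), expected double-crossover frequency = 0.178 × 0.195 × 0.72 = 0.02499.
Expected number = 0.02499 × 1246 = 31.14 ≈ 31.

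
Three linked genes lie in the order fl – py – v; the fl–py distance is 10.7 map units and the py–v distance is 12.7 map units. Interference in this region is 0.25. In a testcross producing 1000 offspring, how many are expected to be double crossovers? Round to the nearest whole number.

10

Map distances give recombination frequencies of 0.107 and 0.127 for the two intervals.
With interference 0.25 (so coincidence = 0.75), expected double-crossover frequency = 0.107 × 0.127 × 0.75 = 0.01019.
Expected number = 0.01019 × 1000 = 10.19 ≈ 10.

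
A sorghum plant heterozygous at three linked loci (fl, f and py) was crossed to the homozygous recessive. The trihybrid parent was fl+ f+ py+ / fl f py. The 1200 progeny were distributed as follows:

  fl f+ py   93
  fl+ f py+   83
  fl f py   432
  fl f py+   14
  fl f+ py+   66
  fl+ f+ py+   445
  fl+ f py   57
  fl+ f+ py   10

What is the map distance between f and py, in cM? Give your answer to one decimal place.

16.7 cM

The two rarest classes, fl+ f+ py and fl f py+, are the double crossovers. Comparing them with the parentals, only the py allele has switched, so py is the middle locus and the order is fl – py – f.
Crossovers in the py–f interval produce the single-crossover classes fl+ f py+ and fl f+ py (83 + 93 = 176) plus the double crossovers (24).
RF(py–f) = (176 + 24) / 1200 = 200/1200 = 0.1667 → 16.7 cM.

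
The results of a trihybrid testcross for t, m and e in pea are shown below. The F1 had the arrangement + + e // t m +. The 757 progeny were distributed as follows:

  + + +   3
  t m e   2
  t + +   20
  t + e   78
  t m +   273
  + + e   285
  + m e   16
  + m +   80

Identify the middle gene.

The two rarest classes, + + + and t m e, are the double crossovers. Comparing them with the parentals, only the e allele has switched, so e is the middle locus and the order is t – e – m.

e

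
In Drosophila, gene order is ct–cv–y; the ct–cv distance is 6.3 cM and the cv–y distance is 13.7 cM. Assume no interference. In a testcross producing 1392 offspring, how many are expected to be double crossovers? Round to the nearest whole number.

Map distances give recombination frequencies of 0.063 and 0.137 for the two intervals.
With no interference, expected double-crossover frequency = 0.063 × 0.137 = 0.00863.
Expected number = 0.00863 × 1392 = 12.01 ≈ 12.

12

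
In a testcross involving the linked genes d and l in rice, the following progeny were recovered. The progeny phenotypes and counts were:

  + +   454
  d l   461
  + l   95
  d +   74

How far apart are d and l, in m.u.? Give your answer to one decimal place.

15.6 m.u.

The two most frequent classes, + + (454) and d l (461), are the parental types, so the F1 was + + / d l.
The recombinant classes are + l and d +: 95 + 74 = 169.
Recombination frequency = 169/1084 = 0.1559 ≈ 15.6%, i.e. 15.6 m.u.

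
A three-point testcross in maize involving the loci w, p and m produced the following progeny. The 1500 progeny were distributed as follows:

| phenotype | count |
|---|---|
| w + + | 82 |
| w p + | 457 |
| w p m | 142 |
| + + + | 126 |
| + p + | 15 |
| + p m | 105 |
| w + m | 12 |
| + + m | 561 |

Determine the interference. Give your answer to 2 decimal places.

The two most frequent reciprocal classes, w p + and + + m, are the parental types, so the F1 was w p + / + + m.
The two rarest classes, + p + and w + m, are the double crossovers. Comparing them with the parentals, only the w allele has switched, so w is the middle locus and the order is m – w – p.
m–w: (268 + 27)/1500 = 0.1967; w–p: (187 + 27)/1500 = 0.1427.
Expected DCO frequency = 0.1967 × 0.1427 ≈ 0.02807; observed = 27/1500 ≈ 0.01800.
Coefficient of coincidence = 0.01800/0.02807 ≈ 0.64; interference = 1 − 0.64 = 0.36.

0.36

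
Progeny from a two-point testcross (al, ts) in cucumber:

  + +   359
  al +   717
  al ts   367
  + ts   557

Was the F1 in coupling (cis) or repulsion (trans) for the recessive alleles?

The two most frequent classes are + ts (557) and al + (717); these are the parental (non-recombinant) types.
So the F1 carried + ts on one chromosome and al + on the other — the recessive alleles are on opposite chromosomes (trans / repulsion).

trans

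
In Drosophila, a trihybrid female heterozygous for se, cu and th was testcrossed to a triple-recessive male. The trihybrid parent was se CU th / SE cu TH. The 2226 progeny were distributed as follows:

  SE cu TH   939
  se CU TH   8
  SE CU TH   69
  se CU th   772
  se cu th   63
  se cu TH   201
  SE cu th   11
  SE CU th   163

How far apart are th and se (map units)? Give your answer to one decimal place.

17.2 map units

The two rarest classes, se CU TH and SE cu th, are the double crossovers. Comparing them with the parentals, only the th allele has switched, so th is the middle locus and the order is cu – th – se.
Crossovers in the th–se interval produce the single-crossover classes SE CU th and se cu TH (163 + 201 = 364) plus the double crossovers (19).
RF(th–se) = (364 + 19) / 2226 = 383/2226 = 0.1721 → 17.2 map units.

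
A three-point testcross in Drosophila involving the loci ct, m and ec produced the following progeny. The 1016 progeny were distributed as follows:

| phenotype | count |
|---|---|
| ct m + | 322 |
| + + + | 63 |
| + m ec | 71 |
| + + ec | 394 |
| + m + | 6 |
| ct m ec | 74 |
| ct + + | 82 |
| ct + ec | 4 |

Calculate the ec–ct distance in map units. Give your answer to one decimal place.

The two most frequent reciprocal classes, + + ec and ct m +, are the parental types, so the F1 was + + ec / ct m +.
The two rarest classes, ct + ec and + m +, are the double crossovers. Comparing them with the parentals, only the ct allele has switched, so ct is the middle locus and the order is m – ct – ec.
Crossovers in the ct–ec interval produce the single-crossover classes + + + and ct m ec (63 + 74 = 137) plus the double crossovers (10).
RF(ct–ec) = (137 + 10) / 1016 = 147/1016 = 0.1447 → 14.5 map units.

14.5 map units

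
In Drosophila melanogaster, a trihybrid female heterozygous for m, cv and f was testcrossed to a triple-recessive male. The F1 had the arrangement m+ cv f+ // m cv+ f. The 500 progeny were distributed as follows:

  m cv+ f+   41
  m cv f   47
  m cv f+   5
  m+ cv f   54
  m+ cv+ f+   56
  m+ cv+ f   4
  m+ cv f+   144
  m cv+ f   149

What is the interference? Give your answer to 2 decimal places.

0.61

The two rarest classes, m cv f+ and m+ cv+ f, are the double crossovers. Comparing them with the parentals, only the m allele has switched, so m is the middle locus and the order is f – m – cv.
f–m: (95 + 9)/500 = 0.2080; m–cv: (103 + 9)/500 = 0.2240.
Expected DCO frequency = 0.2080 × 0.2240 ≈ 0.04659; observed = 9/500 ≈ 0.01800.
Coefficient of coincidence = 0.01800/0.04659 ≈ 0.39; interference = 1 − 0.39 = 0.61.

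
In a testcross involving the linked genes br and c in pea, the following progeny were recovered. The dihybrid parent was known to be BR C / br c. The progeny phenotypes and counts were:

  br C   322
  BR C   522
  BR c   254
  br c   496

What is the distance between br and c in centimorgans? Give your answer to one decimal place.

The recombinant classes are BR c and br C: 254 + 322 = 576.
Recombination frequency = 576/1594 = 0.3614 ≈ 36.1%, i.e. 36.1 centimorgans.

36.1 centimorgans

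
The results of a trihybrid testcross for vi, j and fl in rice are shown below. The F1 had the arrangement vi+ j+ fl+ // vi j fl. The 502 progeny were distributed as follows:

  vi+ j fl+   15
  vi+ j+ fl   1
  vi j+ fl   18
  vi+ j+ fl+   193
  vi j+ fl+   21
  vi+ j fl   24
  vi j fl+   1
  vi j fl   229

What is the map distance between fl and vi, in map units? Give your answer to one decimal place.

9.4 map units

The two rarest classes, vi+ j+ fl and vi j fl+, are the double crossovers. Comparing them with the parentals, only the fl allele has switched, so fl is the middle locus and the order is vi – fl – j.
Crossovers in the vi–fl interval produce the single-crossover classes vi j+ fl+ and vi+ j fl (21 + 24 = 45) plus the double crossovers (2).
RF(vi–fl) = (45 + 2) / 502 = 47/502 = 0.0936 → 9.4 map units.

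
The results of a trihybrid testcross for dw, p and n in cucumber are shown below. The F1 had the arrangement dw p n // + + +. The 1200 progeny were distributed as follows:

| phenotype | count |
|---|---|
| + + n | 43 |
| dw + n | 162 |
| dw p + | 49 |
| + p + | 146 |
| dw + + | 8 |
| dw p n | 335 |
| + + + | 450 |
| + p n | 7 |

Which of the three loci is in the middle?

The two rarest classes, + p n and dw + +, are the double crossovers. Comparing them with the parentals, only the dw allele has switched, so dw is the middle locus and the order is p – dw – n.

dw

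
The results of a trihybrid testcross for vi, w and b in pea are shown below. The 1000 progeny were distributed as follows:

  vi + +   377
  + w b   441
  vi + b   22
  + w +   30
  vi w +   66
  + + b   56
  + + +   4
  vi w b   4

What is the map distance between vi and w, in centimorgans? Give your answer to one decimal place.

13.0 centimorgans

The two most frequent reciprocal classes, vi + + and + w b, are the parental types, so the F1 was vi + + / + w b.
The two rarest classes, + + + and vi w b, are the double crossovers. Comparing them with the parentals, only the vi allele has switched, so vi is the middle locus and the order is b – vi – w.
Crossovers in the vi–w interval produce the single-crossover classes vi w + and + + b (66 + 56 = 122) plus the double crossovers (8).
RF(vi–w) = (122 + 8) / 1000 = 130/1000 = 0.1300 → 13.0 centimorgans.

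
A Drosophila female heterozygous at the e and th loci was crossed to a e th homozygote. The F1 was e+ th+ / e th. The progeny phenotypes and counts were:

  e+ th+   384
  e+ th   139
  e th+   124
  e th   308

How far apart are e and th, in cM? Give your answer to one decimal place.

27.5 cM

The recombinant classes are e+ th and e th+: 139 + 124 = 263.
Recombination frequency = 263/955 = 0.2754 ≈ 27.5%, i.e. 27.5 cM.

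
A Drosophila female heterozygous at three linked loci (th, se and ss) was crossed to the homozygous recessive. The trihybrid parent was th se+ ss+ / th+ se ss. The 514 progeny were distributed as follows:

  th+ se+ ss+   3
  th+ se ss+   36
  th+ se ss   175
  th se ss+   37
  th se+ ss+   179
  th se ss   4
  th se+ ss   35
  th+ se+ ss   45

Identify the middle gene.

The two rarest classes, th+ se+ ss+ and th se ss, are the double crossovers. Comparing them with the parentals, only the th allele has switched, so th is the middle locus and the order is se – th – ss.

th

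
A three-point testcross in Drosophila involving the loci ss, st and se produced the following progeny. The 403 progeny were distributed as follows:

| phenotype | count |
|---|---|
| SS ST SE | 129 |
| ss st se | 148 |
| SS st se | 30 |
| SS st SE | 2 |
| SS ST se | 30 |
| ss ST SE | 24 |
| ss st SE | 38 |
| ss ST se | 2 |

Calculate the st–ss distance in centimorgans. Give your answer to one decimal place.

The two most frequent reciprocal classes, SS ST SE and ss st se, are the parental types, so the F1 was SS ST SE / ss st se.
The two rarest classes, SS st SE and ss ST se, are the double crossovers. Comparing them with the parentals, only the st allele has switched, so st is the middle locus and the order is ss – st – se.
Crossovers in the ss–st interval produce the single-crossover classes ss ST SE and SS st se (24 + 30 = 54) plus the double crossovers (4).
RF(ss–st) = (54 + 4) / 403 = 58/403 = 0.1439 → 14.4 centimorgans.

14.4 centimorgans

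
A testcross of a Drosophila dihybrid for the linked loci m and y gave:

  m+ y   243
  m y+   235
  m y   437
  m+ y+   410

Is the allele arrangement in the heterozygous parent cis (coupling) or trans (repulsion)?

The two most frequent classes are m+ y+ (410) and m y (437); these are the parental (non-recombinant) types.
So the F1 carried m+ y+ on one chromosome and m y on the other — the recessive alleles are on the same chromosome (cis / coupling).

cis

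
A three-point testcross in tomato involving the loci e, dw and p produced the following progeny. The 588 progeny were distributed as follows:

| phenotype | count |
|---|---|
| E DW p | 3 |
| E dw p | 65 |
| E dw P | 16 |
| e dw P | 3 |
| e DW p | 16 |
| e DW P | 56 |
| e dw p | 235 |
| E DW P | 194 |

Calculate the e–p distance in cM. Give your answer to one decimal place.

The two most frequent reciprocal classes, e dw p and E DW P, are the parental types, so the F1 was e dw p / E DW P.
The two rarest classes, e dw P and E DW p, are the double crossovers. Comparing them with the parentals, only the p allele has switched, so p is the middle locus and the order is dw – p – e.
Crossovers in the p–e interval produce the single-crossover classes E dw p and e DW P (65 + 56 = 121) plus the double crossovers (6).
RF(p–e) = (121 + 6) / 588 = 127/588 = 0.2160 → 21.6 cM.

21.6 cM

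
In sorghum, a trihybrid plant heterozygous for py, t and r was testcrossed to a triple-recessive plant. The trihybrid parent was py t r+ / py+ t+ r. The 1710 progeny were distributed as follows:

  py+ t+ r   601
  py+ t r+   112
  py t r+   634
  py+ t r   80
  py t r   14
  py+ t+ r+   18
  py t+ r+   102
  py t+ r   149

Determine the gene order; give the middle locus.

r

The two rarest classes, py t r and py+ t+ r+, are the double crossovers. Comparing them with the parentals, only the r allele has switched, so r is the middle locus and the order is py – r – t.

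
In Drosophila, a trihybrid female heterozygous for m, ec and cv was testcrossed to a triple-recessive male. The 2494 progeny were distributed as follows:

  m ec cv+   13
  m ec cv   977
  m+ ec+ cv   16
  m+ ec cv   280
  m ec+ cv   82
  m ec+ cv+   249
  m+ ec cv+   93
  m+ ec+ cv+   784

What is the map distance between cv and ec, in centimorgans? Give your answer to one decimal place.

The two most frequent reciprocal classes, m+ ec+ cv+ and m ec cv, are the parental types, so the F1 was m+ ec+ cv+ / m ec cv.
The two rarest classes, m+ ec+ cv and m ec cv+, are the double crossovers. Comparing them with the parentals, only the cv allele has switched, so cv is the middle locus and the order is m – cv – ec.
Crossovers in the cv–ec interval produce the single-crossover classes m+ ec cv+ and m ec+ cv (93 + 82 = 175) plus the double crossovers (29).
RF(cv–ec) = (175 + 29) / 2494 = 204/2494 = 0.0818 → 8.2 centimorgans.

8.2 centimorgans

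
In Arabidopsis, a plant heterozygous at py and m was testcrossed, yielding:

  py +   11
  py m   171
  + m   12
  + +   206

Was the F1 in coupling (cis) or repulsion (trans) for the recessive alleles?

cis

The two most frequent classes are + + (206) and py m (171); these are the parental (non-recombinant) types.
So the F1 carried + + on one chromosome and py m on the other — the recessive alleles are on the same chromosome (cis / coupling).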